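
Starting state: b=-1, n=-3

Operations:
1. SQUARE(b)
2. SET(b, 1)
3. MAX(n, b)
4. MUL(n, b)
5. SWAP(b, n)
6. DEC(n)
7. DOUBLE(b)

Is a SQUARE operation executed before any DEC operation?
Yes

First SQUARE: step 1
First DEC: step 6
Since 1 < 6, SQUARE comes first.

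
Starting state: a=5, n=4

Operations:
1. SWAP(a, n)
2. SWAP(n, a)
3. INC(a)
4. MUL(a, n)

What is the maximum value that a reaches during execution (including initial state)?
24

Values of a at each step:
Initial: a = 5
After step 1: a = 4
After step 2: a = 5
After step 3: a = 6
After step 4: a = 24 ← maximum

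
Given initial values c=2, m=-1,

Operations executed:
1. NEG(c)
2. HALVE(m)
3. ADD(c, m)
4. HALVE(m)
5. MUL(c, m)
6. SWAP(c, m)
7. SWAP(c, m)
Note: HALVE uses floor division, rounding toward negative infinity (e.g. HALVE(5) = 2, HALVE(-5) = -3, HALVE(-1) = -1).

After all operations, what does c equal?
c = 3

Tracing execution:
Step 1: NEG(c) → c = -2
Step 2: HALVE(m) → c = -2
Step 3: ADD(c, m) → c = -3
Step 4: HALVE(m) → c = -3
Step 5: MUL(c, m) → c = 3
Step 6: SWAP(c, m) → c = -1
Step 7: SWAP(c, m) → c = 3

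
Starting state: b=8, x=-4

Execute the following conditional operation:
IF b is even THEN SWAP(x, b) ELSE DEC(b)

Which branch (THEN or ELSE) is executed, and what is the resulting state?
Branch: THEN, Final state: b=-4, x=8

Evaluating condition: b is even
Condition is True, so THEN branch executes
After SWAP(x, b): b=-4, x=8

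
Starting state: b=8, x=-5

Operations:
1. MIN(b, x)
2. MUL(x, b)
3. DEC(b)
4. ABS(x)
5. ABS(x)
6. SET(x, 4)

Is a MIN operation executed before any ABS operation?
Yes

First MIN: step 1
First ABS: step 4
Since 1 < 4, MIN comes first.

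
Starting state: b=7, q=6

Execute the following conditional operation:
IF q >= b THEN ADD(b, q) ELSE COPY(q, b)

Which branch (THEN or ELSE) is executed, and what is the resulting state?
Branch: ELSE, Final state: b=7, q=7

Evaluating condition: q >= b
q = 6, b = 7
Condition is False, so ELSE branch executes
After COPY(q, b): b=7, q=7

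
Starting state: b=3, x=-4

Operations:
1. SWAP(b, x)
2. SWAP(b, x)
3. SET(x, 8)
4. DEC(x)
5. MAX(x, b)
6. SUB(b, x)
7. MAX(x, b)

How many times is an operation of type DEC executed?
1

Counting DEC operations:
Step 4: DEC(x) ← DEC
Total: 1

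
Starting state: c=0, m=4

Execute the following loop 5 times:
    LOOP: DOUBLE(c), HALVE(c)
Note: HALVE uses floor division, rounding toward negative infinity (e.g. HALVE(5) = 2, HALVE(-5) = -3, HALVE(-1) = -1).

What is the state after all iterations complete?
c=0, m=4

Iteration trace:
Start: c=0, m=4
After iteration 1: c=0, m=4
After iteration 2: c=0, m=4
After iteration 3: c=0, m=4
After iteration 4: c=0, m=4
After iteration 5: c=0, m=4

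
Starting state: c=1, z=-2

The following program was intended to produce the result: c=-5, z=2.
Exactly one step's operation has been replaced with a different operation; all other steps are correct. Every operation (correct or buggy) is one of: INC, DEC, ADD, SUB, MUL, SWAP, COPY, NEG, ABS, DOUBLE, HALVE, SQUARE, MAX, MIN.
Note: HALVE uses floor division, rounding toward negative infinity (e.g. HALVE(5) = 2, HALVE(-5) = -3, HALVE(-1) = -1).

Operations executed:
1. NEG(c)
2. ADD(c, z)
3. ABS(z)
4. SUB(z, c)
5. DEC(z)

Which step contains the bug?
Step 3

Trace with buggy code:
Initial: c=1, z=-2
After step 1: c=-1, z=-2
After step 2: c=-3, z=-2
After step 3: c=-3, z=2
After step 4: c=-3, z=5
After step 5: c=-3, z=4
Actual final c=-3, z=4 ≠ expected c=-5, z=2.
Step 3 is the only position where a single-operation replacement can produce the expected result.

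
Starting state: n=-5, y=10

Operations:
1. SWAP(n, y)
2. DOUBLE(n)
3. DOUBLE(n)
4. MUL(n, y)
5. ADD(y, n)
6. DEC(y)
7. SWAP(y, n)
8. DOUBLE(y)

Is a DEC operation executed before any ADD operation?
No

First DEC: step 6
First ADD: step 5
Since 6 > 5, ADD comes first.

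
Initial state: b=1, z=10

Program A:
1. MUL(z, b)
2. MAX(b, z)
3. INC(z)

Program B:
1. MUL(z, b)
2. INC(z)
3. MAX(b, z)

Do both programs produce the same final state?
No

Program A final state: b=10, z=11
Program B final state: b=11, z=11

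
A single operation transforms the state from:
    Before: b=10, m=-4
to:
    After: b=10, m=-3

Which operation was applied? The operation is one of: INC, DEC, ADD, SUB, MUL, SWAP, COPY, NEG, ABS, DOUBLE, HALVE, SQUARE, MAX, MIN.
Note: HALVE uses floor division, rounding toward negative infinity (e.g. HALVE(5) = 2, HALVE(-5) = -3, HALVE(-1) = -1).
INC(m)

Analyzing the change:
Before: b=10, m=-4
After: b=10, m=-3
Variable m changed from -4 to -3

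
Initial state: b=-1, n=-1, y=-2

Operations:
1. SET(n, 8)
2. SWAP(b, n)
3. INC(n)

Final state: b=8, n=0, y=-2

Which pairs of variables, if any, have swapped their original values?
None

Comparing initial and final values:
n: -1 → 0
y: -2 → -2
b: -1 → 8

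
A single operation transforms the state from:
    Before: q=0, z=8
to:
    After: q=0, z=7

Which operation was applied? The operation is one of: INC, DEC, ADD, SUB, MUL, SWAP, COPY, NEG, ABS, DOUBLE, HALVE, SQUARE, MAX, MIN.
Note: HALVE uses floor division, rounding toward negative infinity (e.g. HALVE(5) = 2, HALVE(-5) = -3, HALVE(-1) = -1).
DEC(z)

Analyzing the change:
Before: q=0, z=8
After: q=0, z=7
Variable z changed from 8 to 7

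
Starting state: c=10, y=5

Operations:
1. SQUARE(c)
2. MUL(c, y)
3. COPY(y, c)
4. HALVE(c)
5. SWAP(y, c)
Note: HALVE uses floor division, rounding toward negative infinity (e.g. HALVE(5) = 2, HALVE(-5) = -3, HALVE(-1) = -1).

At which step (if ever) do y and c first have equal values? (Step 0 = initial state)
Step 3

y and c first become equal after step 3.

Comparing values at each step:
Initial: y=5, c=10
After step 1: y=5, c=100
After step 2: y=5, c=500
After step 3: y=500, c=500 ← equal!
After step 4: y=500, c=250
After step 5: y=250, c=500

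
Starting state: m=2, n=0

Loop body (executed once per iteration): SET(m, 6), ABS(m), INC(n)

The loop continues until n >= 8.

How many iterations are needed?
8

Tracing iterations:
Initial: m=2, n=0
After iteration 1: m=6, n=1
After iteration 2: m=6, n=2
After iteration 3: m=6, n=3
After iteration 4: m=6, n=4
After iteration 5: m=6, n=5
After iteration 6: m=6, n=6
After iteration 7: m=6, n=7
After iteration 8: m=6, n=8
n >= 8 now holds, so the loop exits after 8 iterations.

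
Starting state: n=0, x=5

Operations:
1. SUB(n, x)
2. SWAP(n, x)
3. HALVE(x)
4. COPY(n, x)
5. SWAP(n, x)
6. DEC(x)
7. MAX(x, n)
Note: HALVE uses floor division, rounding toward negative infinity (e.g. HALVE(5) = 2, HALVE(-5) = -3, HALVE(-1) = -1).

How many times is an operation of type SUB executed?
1

Counting SUB operations:
Step 1: SUB(n, x) ← SUB
Total: 1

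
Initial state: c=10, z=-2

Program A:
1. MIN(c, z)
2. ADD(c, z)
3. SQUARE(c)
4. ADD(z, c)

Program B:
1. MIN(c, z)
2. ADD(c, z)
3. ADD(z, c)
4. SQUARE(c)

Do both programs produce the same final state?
No

Program A final state: c=16, z=14
Program B final state: c=16, z=-6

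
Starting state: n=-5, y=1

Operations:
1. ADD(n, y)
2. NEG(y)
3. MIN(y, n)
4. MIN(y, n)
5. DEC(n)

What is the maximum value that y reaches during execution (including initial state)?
1

Values of y at each step:
Initial: y = 1 ← maximum
After step 1: y = 1
After step 2: y = -1
After step 3: y = -4
After step 4: y = -4
After step 5: y = -4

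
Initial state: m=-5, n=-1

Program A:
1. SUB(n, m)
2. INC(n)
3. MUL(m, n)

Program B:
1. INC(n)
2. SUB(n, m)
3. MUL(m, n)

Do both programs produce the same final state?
Yes

Program A final state: m=-25, n=5
Program B final state: m=-25, n=5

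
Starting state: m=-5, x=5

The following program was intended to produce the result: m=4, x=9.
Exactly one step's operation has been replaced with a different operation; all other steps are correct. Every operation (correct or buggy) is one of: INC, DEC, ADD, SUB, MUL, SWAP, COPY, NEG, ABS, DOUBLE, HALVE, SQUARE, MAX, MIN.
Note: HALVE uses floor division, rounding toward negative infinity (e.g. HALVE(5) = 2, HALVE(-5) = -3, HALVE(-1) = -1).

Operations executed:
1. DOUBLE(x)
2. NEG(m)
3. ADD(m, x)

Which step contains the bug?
Step 2

Trace with buggy code:
Initial: m=-5, x=5
After step 1: m=-5, x=10
After step 2: m=5, x=10
After step 3: m=15, x=10
Actual final m=15, x=10 ≠ expected m=4, x=9.
Step 2 is the only position where a single-operation replacement can produce the expected result.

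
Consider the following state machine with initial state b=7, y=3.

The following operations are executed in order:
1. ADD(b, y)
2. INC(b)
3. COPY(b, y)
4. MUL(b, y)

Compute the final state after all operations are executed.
{b: 9, y: 3}

Step-by-step execution:
Initial: b=7, y=3
After step 1 (ADD(b, y)): b=10, y=3
After step 2 (INC(b)): b=11, y=3
After step 3 (COPY(b, y)): b=3, y=3
After step 4 (MUL(b, y)): b=9, y=3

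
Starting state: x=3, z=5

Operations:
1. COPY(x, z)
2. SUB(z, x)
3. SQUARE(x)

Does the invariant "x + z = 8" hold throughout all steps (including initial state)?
No, violated after step 1

The invariant is violated after step 1.

State at each step:
Initial: x=3, z=5
After step 1: x=5, z=5
After step 2: x=5, z=0
After step 3: x=25, z=0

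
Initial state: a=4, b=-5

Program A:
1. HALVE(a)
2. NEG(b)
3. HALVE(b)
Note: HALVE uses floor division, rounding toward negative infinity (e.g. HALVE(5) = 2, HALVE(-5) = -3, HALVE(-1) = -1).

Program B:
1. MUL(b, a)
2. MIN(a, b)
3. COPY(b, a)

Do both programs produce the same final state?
No

Program A final state: a=2, b=2
Program B final state: a=-20, b=-20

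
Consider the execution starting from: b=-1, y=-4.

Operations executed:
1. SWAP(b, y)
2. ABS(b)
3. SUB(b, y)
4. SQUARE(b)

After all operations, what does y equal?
y = -1

Tracing execution:
Step 1: SWAP(b, y) → y = -1
Step 2: ABS(b) → y = -1
Step 3: SUB(b, y) → y = -1
Step 4: SQUARE(b) → y = -1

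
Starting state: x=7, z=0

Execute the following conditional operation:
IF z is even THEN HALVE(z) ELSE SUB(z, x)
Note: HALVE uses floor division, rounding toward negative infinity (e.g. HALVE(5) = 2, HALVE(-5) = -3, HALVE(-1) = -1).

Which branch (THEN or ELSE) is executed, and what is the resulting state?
Branch: THEN, Final state: x=7, z=0

Evaluating condition: z is even
Condition is True, so THEN branch executes
After HALVE(z): x=7, z=0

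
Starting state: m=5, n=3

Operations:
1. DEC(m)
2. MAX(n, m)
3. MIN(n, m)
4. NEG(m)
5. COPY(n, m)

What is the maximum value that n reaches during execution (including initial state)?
4

Values of n at each step:
Initial: n = 3
After step 1: n = 3
After step 2: n = 4 ← maximum
After step 3: n = 4
After step 4: n = 4
After step 5: n = -4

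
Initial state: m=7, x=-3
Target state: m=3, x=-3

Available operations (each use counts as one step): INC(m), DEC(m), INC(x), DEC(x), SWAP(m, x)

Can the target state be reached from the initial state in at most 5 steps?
Yes

Path (4 steps): DEC(m) → DEC(m) → DEC(m) → DEC(m)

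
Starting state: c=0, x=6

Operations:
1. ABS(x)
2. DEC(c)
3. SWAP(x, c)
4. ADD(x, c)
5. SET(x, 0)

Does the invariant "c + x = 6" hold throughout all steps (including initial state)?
No, violated after step 2

The invariant is violated after step 2.

State at each step:
Initial: c=0, x=6
After step 1: c=0, x=6
After step 2: c=-1, x=6
After step 3: c=6, x=-1
After step 4: c=6, x=5
After step 5: c=6, x=0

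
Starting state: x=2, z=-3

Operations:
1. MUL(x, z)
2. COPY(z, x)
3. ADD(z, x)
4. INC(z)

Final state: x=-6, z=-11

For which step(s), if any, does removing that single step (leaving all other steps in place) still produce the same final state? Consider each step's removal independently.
None - removing any single step changes the final result

Testing removal of each single step:
Without step 1: final = x=2, z=5 (different)
Without step 2: final = x=-6, z=-8 (different)
Without step 3: final = x=-6, z=-5 (different)
Without step 4: final = x=-6, z=-12 (different)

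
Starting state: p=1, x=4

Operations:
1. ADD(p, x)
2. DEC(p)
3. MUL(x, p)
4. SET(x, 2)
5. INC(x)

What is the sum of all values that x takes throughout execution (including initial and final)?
33

Values of x at each step:
Initial: x = 4
After step 1: x = 4
After step 2: x = 4
After step 3: x = 16
After step 4: x = 2
After step 5: x = 3
Sum = 4 + 4 + 4 + 16 + 2 + 3 = 33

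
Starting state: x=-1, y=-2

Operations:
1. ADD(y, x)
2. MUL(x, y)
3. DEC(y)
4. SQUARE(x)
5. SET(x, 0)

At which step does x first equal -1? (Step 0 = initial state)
Step 0

Tracing x:
Initial: x = -1 ← first occurrence
After step 1: x = -1
After step 2: x = 3
After step 3: x = 3
After step 4: x = 9
After step 5: x = 0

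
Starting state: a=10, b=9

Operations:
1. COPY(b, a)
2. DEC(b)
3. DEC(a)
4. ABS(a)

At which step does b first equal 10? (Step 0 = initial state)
Step 1

Tracing b:
Initial: b = 9
After step 1: b = 10 ← first occurrence
After step 2: b = 9
After step 3: b = 9
After step 4: b = 9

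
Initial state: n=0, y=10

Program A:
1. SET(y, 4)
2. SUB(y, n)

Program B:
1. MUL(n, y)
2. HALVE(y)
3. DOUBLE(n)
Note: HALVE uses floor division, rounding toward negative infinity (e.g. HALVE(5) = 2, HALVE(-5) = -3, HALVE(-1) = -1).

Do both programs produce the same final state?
No

Program A final state: n=0, y=4
Program B final state: n=0, y=5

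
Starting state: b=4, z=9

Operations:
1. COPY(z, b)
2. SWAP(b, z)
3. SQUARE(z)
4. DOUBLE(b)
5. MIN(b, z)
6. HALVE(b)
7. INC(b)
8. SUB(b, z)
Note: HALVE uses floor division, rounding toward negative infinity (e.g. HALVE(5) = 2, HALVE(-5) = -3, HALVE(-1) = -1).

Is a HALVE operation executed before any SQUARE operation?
No

First HALVE: step 6
First SQUARE: step 3
Since 6 > 3, SQUARE comes first.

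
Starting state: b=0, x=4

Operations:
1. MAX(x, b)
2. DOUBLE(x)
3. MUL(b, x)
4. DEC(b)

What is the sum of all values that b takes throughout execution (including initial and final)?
-1

Values of b at each step:
Initial: b = 0
After step 1: b = 0
After step 2: b = 0
After step 3: b = 0
After step 4: b = -1
Sum = 0 + 0 + 0 + 0 + -1 = -1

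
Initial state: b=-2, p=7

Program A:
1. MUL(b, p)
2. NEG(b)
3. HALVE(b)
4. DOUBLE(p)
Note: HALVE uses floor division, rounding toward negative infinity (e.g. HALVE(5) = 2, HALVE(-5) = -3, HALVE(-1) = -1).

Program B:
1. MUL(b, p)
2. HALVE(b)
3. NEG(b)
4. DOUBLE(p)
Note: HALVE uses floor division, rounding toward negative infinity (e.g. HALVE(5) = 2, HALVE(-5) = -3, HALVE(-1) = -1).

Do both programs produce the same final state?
Yes

Program A final state: b=7, p=14
Program B final state: b=7, p=14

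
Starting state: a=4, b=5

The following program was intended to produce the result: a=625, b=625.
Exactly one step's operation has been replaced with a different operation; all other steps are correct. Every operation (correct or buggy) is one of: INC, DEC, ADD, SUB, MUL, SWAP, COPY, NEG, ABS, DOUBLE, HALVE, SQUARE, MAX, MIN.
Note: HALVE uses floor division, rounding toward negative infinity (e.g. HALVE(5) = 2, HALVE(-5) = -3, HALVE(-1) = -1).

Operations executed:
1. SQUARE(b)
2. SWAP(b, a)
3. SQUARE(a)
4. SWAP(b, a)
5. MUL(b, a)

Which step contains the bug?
Step 5

Trace with buggy code:
Initial: a=4, b=5
After step 1: a=4, b=25
After step 2: a=25, b=4
After step 3: a=625, b=4
After step 4: a=4, b=625
After step 5: a=4, b=2500
Actual final a=4, b=2500 ≠ expected a=625, b=625.
Step 5 is the only position where a single-operation replacement can produce the expected result.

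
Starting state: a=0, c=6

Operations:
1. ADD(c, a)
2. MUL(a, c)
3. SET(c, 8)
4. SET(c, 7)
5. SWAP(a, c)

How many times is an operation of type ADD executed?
1

Counting ADD operations:
Step 1: ADD(c, a) ← ADD
Total: 1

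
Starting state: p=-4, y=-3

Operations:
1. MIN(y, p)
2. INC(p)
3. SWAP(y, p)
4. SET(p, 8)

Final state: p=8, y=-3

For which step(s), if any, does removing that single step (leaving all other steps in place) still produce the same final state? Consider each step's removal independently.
Step(s) 1

Testing removal of each single step:
Without step 1: final = p=8, y=-3 (same)
Without step 2: final = p=8, y=-4 (different)
Without step 3: final = p=8, y=-4 (different)
Without step 4: final = p=-4, y=-3 (different)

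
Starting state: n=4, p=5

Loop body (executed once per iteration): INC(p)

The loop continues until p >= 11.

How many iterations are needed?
6

Tracing iterations:
Initial: n=4, p=5
After iteration 1: n=4, p=6
After iteration 2: n=4, p=7
After iteration 3: n=4, p=8
After iteration 4: n=4, p=9
After iteration 5: n=4, p=10
After iteration 6: n=4, p=11
p >= 11 now holds, so the loop exits after 6 iterations.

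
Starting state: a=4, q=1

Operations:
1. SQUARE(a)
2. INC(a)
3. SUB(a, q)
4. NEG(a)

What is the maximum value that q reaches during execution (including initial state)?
1

Values of q at each step:
Initial: q = 1 ← maximum
After step 1: q = 1
After step 2: q = 1
After step 3: q = 1
After step 4: q = 1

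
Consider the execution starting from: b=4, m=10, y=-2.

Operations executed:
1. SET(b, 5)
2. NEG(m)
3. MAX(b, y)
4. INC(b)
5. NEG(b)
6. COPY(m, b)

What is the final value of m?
m = -6

Tracing execution:
Step 1: SET(b, 5) → m = 10
Step 2: NEG(m) → m = -10
Step 3: MAX(b, y) → m = -10
Step 4: INC(b) → m = -10
Step 5: NEG(b) → m = -10
Step 6: COPY(m, b) → m = -6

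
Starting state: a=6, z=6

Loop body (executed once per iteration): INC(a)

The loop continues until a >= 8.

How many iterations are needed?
2

Tracing iterations:
Initial: a=6, z=6
After iteration 1: a=7, z=6
After iteration 2: a=8, z=6
a >= 8 now holds, so the loop exits after 2 iterations.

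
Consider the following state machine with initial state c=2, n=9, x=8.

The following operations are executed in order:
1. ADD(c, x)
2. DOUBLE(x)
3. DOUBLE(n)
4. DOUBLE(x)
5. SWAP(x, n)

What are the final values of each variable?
{c: 10, n: 32, x: 18}

Step-by-step execution:
Initial: c=2, n=9, x=8
After step 1 (ADD(c, x)): c=10, n=9, x=8
After step 2 (DOUBLE(x)): c=10, n=9, x=16
After step 3 (DOUBLE(n)): c=10, n=18, x=16
After step 4 (DOUBLE(x)): c=10, n=18, x=32
After step 5 (SWAP(x, n)): c=10, n=32, x=18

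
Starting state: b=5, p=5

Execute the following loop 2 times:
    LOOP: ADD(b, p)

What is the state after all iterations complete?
b=15, p=5

Iteration trace:
Start: b=5, p=5
After iteration 1: b=10, p=5
After iteration 2: b=15, p=5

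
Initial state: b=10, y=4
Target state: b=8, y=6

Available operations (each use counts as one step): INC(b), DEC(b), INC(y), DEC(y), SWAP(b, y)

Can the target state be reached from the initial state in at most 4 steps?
Yes

Path (4 steps): DEC(b) → DEC(b) → INC(y) → INC(y)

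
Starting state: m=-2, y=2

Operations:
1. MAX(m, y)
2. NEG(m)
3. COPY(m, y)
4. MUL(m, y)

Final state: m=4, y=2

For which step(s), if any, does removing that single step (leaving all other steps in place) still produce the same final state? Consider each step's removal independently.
Step(s) 1, 2

Testing removal of each single step:
Without step 1: final = m=4, y=2 (same)
Without step 2: final = m=4, y=2 (same)
Without step 3: final = m=-4, y=2 (different)
Without step 4: final = m=2, y=2 (different)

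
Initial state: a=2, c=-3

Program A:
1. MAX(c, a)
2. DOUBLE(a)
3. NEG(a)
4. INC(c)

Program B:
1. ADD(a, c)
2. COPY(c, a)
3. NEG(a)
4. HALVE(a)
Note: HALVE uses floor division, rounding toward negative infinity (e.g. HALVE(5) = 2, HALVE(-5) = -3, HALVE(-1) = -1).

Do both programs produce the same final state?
No

Program A final state: a=-4, c=3
Program B final state: a=0, c=-1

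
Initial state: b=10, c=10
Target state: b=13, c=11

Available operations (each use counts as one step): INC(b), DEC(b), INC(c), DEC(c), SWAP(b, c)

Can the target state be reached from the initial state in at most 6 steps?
Yes

Path (4 steps): INC(b) → INC(b) → INC(b) → INC(c)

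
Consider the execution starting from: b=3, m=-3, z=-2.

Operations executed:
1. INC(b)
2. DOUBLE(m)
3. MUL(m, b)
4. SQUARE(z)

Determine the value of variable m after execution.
m = -24

Tracing execution:
Step 1: INC(b) → m = -3
Step 2: DOUBLE(m) → m = -6
Step 3: MUL(m, b) → m = -24
Step 4: SQUARE(z) → m = -24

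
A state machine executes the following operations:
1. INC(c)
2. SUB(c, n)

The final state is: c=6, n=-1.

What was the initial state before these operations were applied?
c=4, n=-1

Working backwards:
Final state: c=6, n=-1
Before step 2 (SUB(c, n)): c=5, n=-1
Before step 1 (INC(c)): c=4, n=-1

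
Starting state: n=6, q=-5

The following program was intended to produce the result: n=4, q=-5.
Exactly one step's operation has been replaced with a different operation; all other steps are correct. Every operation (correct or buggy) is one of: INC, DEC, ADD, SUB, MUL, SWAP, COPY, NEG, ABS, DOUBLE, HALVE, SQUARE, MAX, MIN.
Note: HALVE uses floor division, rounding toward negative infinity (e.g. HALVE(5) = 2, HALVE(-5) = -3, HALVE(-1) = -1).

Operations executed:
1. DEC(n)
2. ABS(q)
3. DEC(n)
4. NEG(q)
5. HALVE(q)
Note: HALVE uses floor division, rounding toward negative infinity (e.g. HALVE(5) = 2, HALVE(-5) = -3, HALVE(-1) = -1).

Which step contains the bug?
Step 5

Trace with buggy code:
Initial: n=6, q=-5
After step 1: n=5, q=-5
After step 2: n=5, q=5
After step 3: n=4, q=5
After step 4: n=4, q=-5
After step 5: n=4, q=-3
Actual final n=4, q=-3 ≠ expected n=4, q=-5.
Step 5 is the only position where a single-operation replacement can produce the expected result.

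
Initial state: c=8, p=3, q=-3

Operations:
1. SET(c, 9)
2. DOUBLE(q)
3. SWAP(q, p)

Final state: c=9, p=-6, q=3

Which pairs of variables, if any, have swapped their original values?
None

Comparing initial and final values:
c: 8 → 9
p: 3 → -6
q: -3 → 3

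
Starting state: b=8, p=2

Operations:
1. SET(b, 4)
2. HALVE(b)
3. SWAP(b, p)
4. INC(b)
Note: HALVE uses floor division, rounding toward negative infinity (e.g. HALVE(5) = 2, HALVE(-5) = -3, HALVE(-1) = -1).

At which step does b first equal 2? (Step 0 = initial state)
Step 2

Tracing b:
Initial: b = 8
After step 1: b = 4
After step 2: b = 2 ← first occurrence
After step 3: b = 2
After step 4: b = 3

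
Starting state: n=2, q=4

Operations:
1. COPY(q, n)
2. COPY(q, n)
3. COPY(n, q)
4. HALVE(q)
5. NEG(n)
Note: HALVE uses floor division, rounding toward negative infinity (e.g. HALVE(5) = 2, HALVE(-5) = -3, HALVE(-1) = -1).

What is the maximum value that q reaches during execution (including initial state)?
4

Values of q at each step:
Initial: q = 4 ← maximum
After step 1: q = 2
After step 2: q = 2
After step 3: q = 2
After step 4: q = 1
After step 5: q = 1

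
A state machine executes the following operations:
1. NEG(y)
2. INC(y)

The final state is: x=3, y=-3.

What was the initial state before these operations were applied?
x=3, y=4

Working backwards:
Final state: x=3, y=-3
Before step 2 (INC(y)): x=3, y=-4
Before step 1 (NEG(y)): x=3, y=4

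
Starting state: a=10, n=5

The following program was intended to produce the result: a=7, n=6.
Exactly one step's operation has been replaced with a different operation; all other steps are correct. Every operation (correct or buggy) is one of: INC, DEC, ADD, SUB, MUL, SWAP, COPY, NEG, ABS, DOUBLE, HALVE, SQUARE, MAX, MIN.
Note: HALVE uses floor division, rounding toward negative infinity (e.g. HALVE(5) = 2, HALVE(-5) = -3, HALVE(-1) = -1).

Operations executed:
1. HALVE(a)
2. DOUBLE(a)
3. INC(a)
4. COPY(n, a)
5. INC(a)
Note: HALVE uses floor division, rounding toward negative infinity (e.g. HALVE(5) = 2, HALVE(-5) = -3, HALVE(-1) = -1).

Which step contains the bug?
Step 2

Trace with buggy code:
Initial: a=10, n=5
After step 1: a=5, n=5
After step 2: a=10, n=5
After step 3: a=11, n=5
After step 4: a=11, n=11
After step 5: a=12, n=11
Actual final a=12, n=11 ≠ expected a=7, n=6.
Step 2 is the only position where a single-operation replacement can produce the expected result.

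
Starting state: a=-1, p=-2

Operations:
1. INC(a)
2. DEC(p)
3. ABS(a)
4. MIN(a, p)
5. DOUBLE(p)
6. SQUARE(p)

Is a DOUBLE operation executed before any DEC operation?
No

First DOUBLE: step 5
First DEC: step 2
Since 5 > 2, DEC comes first.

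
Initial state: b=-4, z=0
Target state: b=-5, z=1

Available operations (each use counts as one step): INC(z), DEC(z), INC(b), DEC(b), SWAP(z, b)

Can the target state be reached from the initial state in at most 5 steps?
Yes

Path (2 steps): INC(z) → DEC(b)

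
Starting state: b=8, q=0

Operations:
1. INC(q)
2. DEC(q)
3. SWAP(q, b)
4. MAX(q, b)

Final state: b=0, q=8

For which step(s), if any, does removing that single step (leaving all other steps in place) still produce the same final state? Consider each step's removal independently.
Step(s) 4

Testing removal of each single step:
Without step 1: final = b=-1, q=8 (different)
Without step 2: final = b=1, q=8 (different)
Without step 3: final = b=8, q=8 (different)
Without step 4: final = b=0, q=8 (same)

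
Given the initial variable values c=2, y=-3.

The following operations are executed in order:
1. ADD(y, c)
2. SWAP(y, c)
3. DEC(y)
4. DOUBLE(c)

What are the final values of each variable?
{c: -2, y: 1}

Step-by-step execution:
Initial: c=2, y=-3
After step 1 (ADD(y, c)): c=2, y=-1
After step 2 (SWAP(y, c)): c=-1, y=2
After step 3 (DEC(y)): c=-1, y=1
After step 4 (DOUBLE(c)): c=-2, y=1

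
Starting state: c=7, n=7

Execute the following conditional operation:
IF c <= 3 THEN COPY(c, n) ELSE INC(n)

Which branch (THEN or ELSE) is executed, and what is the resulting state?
Branch: ELSE, Final state: c=7, n=8

Evaluating condition: c <= 3
c = 7
Condition is False, so ELSE branch executes
After INC(n): c=7, n=8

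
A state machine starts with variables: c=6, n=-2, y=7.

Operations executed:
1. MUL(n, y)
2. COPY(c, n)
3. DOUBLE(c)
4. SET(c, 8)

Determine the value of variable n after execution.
n = -14

Tracing execution:
Step 1: MUL(n, y) → n = -14
Step 2: COPY(c, n) → n = -14
Step 3: DOUBLE(c) → n = -14
Step 4: SET(c, 8) → n = -14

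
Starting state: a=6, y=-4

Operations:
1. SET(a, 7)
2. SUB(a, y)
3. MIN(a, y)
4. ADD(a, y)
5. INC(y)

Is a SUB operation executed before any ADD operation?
Yes

First SUB: step 2
First ADD: step 4
Since 2 < 4, SUB comes first.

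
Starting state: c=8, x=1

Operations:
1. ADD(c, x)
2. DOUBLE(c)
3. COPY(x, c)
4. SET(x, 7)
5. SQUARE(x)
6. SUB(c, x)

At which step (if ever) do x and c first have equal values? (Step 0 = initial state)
Step 3

x and c first become equal after step 3.

Comparing values at each step:
Initial: x=1, c=8
After step 1: x=1, c=9
After step 2: x=1, c=18
After step 3: x=18, c=18 ← equal!
After step 4: x=7, c=18
After step 5: x=49, c=18
After step 6: x=49, c=-31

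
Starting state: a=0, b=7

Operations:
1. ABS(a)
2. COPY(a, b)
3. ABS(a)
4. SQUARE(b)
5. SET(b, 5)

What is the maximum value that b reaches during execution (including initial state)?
49

Values of b at each step:
Initial: b = 7
After step 1: b = 7
After step 2: b = 7
After step 3: b = 7
After step 4: b = 49 ← maximum
After step 5: b = 5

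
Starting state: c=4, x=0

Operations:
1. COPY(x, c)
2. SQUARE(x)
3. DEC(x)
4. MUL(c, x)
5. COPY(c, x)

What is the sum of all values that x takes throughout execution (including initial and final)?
65

Values of x at each step:
Initial: x = 0
After step 1: x = 4
After step 2: x = 16
After step 3: x = 15
After step 4: x = 15
After step 5: x = 15
Sum = 0 + 4 + 16 + 15 + 15 + 15 = 65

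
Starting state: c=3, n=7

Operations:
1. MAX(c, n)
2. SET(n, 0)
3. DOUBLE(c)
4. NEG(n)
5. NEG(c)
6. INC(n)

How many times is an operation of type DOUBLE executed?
1

Counting DOUBLE operations:
Step 3: DOUBLE(c) ← DOUBLE
Total: 1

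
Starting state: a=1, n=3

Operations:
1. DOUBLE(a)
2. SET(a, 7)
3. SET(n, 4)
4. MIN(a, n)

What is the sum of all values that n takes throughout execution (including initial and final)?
17

Values of n at each step:
Initial: n = 3
After step 1: n = 3
After step 2: n = 3
After step 3: n = 4
After step 4: n = 4
Sum = 3 + 3 + 3 + 4 + 4 = 17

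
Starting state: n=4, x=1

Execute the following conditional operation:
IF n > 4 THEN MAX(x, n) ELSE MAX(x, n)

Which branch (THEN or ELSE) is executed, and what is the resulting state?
Branch: ELSE, Final state: n=4, x=4

Evaluating condition: n > 4
n = 4
Condition is False, so ELSE branch executes
After MAX(x, n): n=4, x=4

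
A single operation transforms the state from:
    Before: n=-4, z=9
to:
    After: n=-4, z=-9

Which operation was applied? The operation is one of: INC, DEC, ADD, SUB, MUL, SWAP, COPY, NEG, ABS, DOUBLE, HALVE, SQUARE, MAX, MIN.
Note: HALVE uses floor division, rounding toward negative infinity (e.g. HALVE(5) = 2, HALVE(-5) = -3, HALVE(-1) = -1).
NEG(z)

Analyzing the change:
Before: n=-4, z=9
After: n=-4, z=-9
Variable z changed from 9 to -9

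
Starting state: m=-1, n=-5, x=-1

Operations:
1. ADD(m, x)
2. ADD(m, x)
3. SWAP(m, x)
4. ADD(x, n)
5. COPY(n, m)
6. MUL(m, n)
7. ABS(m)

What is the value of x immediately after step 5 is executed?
x = -8

Tracing x through execution:
Initial: x = -1
After step 1 (ADD(m, x)): x = -1
After step 2 (ADD(m, x)): x = -1
After step 3 (SWAP(m, x)): x = -3
After step 4 (ADD(x, n)): x = -8
After step 5 (COPY(n, m)): x = -8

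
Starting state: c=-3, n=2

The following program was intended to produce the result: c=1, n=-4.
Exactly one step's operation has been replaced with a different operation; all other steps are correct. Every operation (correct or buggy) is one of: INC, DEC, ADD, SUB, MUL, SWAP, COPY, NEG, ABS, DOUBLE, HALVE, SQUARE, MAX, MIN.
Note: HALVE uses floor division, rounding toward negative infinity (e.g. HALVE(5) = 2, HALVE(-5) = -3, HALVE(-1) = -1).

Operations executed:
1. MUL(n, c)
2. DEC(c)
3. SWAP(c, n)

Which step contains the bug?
Step 1

Trace with buggy code:
Initial: c=-3, n=2
After step 1: c=-3, n=-6
After step 2: c=-4, n=-6
After step 3: c=-6, n=-4
Actual final c=-6, n=-4 ≠ expected c=1, n=-4.
Step 1 is the only position where a single-operation replacement can produce the expected result.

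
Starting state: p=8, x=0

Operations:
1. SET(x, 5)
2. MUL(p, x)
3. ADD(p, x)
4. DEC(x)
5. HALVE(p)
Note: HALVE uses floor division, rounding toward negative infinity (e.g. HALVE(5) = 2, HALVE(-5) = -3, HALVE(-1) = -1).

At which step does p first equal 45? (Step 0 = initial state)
Step 3

Tracing p:
Initial: p = 8
After step 1: p = 8
After step 2: p = 40
After step 3: p = 45 ← first occurrence
After step 4: p = 45
After step 5: p = 22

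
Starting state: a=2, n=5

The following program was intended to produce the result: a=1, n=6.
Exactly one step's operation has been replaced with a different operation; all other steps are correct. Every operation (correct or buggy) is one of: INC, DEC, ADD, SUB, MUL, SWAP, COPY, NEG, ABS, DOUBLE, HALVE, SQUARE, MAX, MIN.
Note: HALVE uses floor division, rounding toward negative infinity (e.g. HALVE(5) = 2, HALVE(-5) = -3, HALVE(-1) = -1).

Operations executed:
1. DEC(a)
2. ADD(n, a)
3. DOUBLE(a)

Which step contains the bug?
Step 3

Trace with buggy code:
Initial: a=2, n=5
After step 1: a=1, n=5
After step 2: a=1, n=6
After step 3: a=2, n=6
Actual final a=2, n=6 ≠ expected a=1, n=6.
Step 3 is the only position where a single-operation replacement can produce the expected result.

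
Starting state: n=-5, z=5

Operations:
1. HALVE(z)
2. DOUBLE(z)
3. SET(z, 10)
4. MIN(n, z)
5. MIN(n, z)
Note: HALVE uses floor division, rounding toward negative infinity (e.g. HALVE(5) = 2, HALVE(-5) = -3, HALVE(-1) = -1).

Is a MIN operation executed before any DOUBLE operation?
No

First MIN: step 4
First DOUBLE: step 2
Since 4 > 2, DOUBLE comes first.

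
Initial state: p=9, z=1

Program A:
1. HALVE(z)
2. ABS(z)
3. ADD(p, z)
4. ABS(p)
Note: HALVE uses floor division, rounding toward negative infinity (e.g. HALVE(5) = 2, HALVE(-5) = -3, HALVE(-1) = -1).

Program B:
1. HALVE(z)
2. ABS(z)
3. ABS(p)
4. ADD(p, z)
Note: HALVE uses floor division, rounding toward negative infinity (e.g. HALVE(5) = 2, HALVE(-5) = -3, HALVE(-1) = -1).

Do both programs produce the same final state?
Yes

Program A final state: p=9, z=0
Program B final state: p=9, z=0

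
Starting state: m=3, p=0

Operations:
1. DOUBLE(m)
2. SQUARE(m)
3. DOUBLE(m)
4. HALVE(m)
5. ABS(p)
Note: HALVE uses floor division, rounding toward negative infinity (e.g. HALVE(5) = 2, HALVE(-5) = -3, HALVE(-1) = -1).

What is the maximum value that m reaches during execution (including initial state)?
72

Values of m at each step:
Initial: m = 3
After step 1: m = 6
After step 2: m = 36
After step 3: m = 72 ← maximum
After step 4: m = 36
After step 5: m = 36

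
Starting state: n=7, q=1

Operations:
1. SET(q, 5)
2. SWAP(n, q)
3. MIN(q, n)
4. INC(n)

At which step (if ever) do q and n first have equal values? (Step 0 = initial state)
Step 3

q and n first become equal after step 3.

Comparing values at each step:
Initial: q=1, n=7
After step 1: q=5, n=7
After step 2: q=7, n=5
After step 3: q=5, n=5 ← equal!
After step 4: q=5, n=6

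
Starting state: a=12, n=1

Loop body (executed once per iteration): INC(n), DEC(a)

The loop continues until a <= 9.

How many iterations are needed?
3

Tracing iterations:
Initial: a=12, n=1
After iteration 1: a=11, n=2
After iteration 2: a=10, n=3
After iteration 3: a=9, n=4
a <= 9 now holds, so the loop exits after 3 iterations.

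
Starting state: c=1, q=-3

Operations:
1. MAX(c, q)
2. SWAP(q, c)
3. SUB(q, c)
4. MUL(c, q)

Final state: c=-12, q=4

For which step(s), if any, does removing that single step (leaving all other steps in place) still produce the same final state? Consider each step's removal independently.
Step(s) 1

Testing removal of each single step:
Without step 1: final = c=-12, q=4 (same)
Without step 2: final = c=-4, q=-4 (different)
Without step 3: final = c=-3, q=1 (different)
Without step 4: final = c=-3, q=4 (different)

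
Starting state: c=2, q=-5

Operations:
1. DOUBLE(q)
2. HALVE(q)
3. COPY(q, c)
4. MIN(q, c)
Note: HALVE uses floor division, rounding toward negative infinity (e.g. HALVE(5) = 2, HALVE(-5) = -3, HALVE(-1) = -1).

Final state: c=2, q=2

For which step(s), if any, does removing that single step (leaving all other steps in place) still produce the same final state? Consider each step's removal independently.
Step(s) 1, 2, 4

Testing removal of each single step:
Without step 1: final = c=2, q=2 (same)
Without step 2: final = c=2, q=2 (same)
Without step 3: final = c=2, q=-5 (different)
Without step 4: final = c=2, q=2 (same)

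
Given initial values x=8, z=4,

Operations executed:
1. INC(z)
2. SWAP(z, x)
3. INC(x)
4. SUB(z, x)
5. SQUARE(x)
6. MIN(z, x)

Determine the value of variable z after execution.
z = 2

Tracing execution:
Step 1: INC(z) → z = 5
Step 2: SWAP(z, x) → z = 8
Step 3: INC(x) → z = 8
Step 4: SUB(z, x) → z = 2
Step 5: SQUARE(x) → z = 2
Step 6: MIN(z, x) → z = 2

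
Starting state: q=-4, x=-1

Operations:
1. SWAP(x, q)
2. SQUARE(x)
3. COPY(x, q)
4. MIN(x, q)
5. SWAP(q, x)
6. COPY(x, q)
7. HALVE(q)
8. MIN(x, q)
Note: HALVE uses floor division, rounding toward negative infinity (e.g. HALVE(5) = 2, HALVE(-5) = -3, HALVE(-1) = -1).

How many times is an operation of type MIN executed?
2

Counting MIN operations:
Step 4: MIN(x, q) ← MIN
Step 8: MIN(x, q) ← MIN
Total: 2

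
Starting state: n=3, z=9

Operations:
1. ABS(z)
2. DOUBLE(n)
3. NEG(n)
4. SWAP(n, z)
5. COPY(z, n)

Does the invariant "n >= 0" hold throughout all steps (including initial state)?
No, violated after step 3

The invariant is violated after step 3.

State at each step:
Initial: n=3, z=9
After step 1: n=3, z=9
After step 2: n=6, z=9
After step 3: n=-6, z=9
After step 4: n=9, z=-6
After step 5: n=9, z=9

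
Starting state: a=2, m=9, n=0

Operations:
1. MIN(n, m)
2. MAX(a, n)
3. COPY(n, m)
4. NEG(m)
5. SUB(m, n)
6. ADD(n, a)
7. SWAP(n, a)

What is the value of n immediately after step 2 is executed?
n = 0

Tracing n through execution:
Initial: n = 0
After step 1 (MIN(n, m)): n = 0
After step 2 (MAX(a, n)): n = 0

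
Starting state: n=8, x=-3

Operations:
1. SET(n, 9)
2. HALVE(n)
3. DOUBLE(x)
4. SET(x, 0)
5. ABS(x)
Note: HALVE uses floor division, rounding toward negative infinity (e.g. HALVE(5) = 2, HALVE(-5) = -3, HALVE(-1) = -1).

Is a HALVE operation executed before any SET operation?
No

First HALVE: step 2
First SET: step 1
Since 2 > 1, SET comes first.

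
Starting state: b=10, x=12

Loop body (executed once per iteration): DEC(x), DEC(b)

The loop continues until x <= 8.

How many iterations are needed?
4

Tracing iterations:
Initial: b=10, x=12
After iteration 1: b=9, x=11
After iteration 2: b=8, x=10
After iteration 3: b=7, x=9
After iteration 4: b=6, x=8
x <= 8 now holds, so the loop exits after 4 iterations.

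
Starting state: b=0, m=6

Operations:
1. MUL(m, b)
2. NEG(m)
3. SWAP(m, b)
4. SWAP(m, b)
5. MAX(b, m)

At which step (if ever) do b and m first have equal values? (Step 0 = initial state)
Step 1

b and m first become equal after step 1.

Comparing values at each step:
Initial: b=0, m=6
After step 1: b=0, m=0 ← equal!
After step 2: b=0, m=0 ← equal!
After step 3: b=0, m=0 ← equal!
After step 4: b=0, m=0 ← equal!
After step 5: b=0, m=0 ← equal!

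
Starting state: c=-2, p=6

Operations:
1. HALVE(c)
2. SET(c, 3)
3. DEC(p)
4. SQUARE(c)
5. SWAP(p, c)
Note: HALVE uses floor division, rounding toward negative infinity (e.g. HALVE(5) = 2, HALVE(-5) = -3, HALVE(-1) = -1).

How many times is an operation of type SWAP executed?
1

Counting SWAP operations:
Step 5: SWAP(p, c) ← SWAP
Total: 1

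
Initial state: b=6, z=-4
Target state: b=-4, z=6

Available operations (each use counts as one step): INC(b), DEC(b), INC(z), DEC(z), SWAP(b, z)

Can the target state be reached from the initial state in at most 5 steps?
Yes

Path (1 step): SWAP(b, z)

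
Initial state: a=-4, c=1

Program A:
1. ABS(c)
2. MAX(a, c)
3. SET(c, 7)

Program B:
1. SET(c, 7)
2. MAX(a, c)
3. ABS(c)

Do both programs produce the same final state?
No

Program A final state: a=1, c=7
Program B final state: a=7, c=7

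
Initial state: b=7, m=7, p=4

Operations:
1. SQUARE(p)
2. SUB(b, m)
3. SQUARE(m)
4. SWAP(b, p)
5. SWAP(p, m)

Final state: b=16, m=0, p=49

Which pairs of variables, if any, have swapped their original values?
None

Comparing initial and final values:
m: 7 → 0
p: 4 → 49
b: 7 → 16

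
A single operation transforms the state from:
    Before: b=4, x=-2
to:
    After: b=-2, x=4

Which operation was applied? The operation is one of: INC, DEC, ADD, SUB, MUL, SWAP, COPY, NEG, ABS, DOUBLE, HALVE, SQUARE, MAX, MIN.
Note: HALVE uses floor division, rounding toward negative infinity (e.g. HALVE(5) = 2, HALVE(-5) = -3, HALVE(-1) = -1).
SWAP(x, b)

Analyzing the change:
Before: b=4, x=-2
After: b=-2, x=4
Variable x changed from -2 to 4
Variable b changed from 4 to -2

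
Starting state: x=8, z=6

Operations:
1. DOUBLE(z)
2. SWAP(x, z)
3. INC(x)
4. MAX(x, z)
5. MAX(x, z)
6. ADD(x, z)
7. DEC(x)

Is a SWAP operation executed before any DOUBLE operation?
No

First SWAP: step 2
First DOUBLE: step 1
Since 2 > 1, DOUBLE comes first.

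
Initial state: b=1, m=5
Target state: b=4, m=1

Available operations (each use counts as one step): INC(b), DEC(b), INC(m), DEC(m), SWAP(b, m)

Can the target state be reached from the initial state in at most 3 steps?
Yes

Path (2 steps): DEC(m) → SWAP(b, m)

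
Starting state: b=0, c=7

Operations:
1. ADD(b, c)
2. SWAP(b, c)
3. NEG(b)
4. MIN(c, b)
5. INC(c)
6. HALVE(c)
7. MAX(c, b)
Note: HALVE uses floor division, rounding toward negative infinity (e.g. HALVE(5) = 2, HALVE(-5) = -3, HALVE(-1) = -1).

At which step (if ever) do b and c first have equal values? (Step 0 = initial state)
Step 1

b and c first become equal after step 1.

Comparing values at each step:
Initial: b=0, c=7
After step 1: b=7, c=7 ← equal!
After step 2: b=7, c=7 ← equal!
After step 3: b=-7, c=7
After step 4: b=-7, c=-7 ← equal!
After step 5: b=-7, c=-6
After step 6: b=-7, c=-3
After step 7: b=-7, c=-3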